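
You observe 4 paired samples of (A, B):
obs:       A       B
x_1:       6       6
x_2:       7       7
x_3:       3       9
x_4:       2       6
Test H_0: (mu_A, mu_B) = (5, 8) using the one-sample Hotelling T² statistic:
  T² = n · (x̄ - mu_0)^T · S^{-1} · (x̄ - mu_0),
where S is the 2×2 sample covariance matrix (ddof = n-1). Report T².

Step 1 — sample mean vector:
  mean(A) = (6 + 7 + 3 + 2) / 4 = 18/4 = 4.5
  mean(B) = (6 + 7 + 9 + 6) / 4 = 28/4 = 7
  x̄ = (4.5, 7),  deviation x̄ - mu_0 = (4.5, 7) - (5, 8) = (-0.5, -1).

Step 2 — sample covariance matrix, S[i,j] = (1/(n-1)) · Σ_k (x_{k,i} - mean_i) · (x_{k,j} - mean_j), divisor n-1 = 3:
  S[A,A] = ((1.5)·(1.5) + (2.5)·(2.5) + (-1.5)·(-1.5) + (-2.5)·(-2.5)) / 3 = 17/3 = 5.6667
  S[A,B] = ((1.5)·(-1) + (2.5)·(0) + (-1.5)·(2) + (-2.5)·(-1)) / 3 = -2/3 = -0.6667
  S[B,B] = ((-1)·(-1) + (0)·(0) + (2)·(2) + (-1)·(-1)) / 3 = 6/3 = 2
  S = [[5.6667, -0.6667],
 [-0.6667, 2]].

Step 3 — invert S. det(S) = 5.6667·2 - (-0.6667)² = 10.8889.
  S^{-1} = (1/det) · [[d, -b], [-b, a]] = [[0.1837, 0.0612],
 [0.0612, 0.5204]].

Step 4 — quadratic form (x̄ - mu_0)^T · S^{-1} · (x̄ - mu_0):
  S^{-1} · (x̄ - mu_0) = (-0.1531, -0.551),
  (x̄ - mu_0)^T · [...] = (-0.5)·(-0.1531) + (-1)·(-0.551) = 0.6276.

Step 5 — scale by n: T² = 4 · 0.6276 = 2.5102.

T² ≈ 2.5102


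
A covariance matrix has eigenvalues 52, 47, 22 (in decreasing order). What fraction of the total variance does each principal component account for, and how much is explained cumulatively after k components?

Step 1 — total variance = trace(Sigma) = Σ λ_i = 52 + 47 + 22 = 121.

Step 2 — fraction explained by component i = λ_i / Σ λ:
  PC1: 52/121 = 0.4298
  PC2: 47/121 = 0.3884
  PC3: 22/121 = 0.1818

Step 3 — cumulative fraction after k components = (λ_1 + ... + λ_k) / Σ λ:
  k = 1: 52/121 = 0.4298
  k = 2: (52 + 47)/121 = 99/121 = 0.8182
  k = 3: (52 + 47 + 22)/121 = 121/121 = 1

Summary (fraction, with percent):

explained: PC1 0.4298 (42.98%), PC2 0.3884 (38.84%), PC3 0.1818 (18.18%);  cumulative: 0.4298, 0.8182, 1


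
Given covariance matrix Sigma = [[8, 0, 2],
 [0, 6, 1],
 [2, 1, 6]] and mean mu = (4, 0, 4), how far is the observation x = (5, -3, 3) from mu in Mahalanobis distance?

Step 1 — centre the observation: (x - mu) = (1, -3, -1).

Step 2 — invert Sigma (cofactor / det for 3×3, or solve directly):
  Sigma^{-1} = [[0.1367, 0.0078, -0.0469],
 [0.0078, 0.1719, -0.0312],
 [-0.0469, -0.0312, 0.1875]].

Step 3 — form the quadratic (x - mu)^T · Sigma^{-1} · (x - mu):
  Sigma^{-1} · (x - mu) = (0.1602, -0.4766, -0.1406).
  (x - mu)^T · [Sigma^{-1} · (x - mu)] = (1)·(0.1602) + (-3)·(-0.4766) + (-1)·(-0.1406) = 1.7305.

Step 4 — take square root: d = √(1.7305) ≈ 1.3155.

d(x, mu) = √(1.7305) ≈ 1.3155


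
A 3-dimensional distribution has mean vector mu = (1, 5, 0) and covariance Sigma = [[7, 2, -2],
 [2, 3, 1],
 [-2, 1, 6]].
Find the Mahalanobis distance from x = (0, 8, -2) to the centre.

Step 1 — centre the observation: (x - mu) = (-1, 3, -2).

Step 2 — invert Sigma (cofactor / det for 3×3, or solve directly):
  Sigma^{-1} = [[0.2267, -0.1867, 0.1067],
 [-0.1867, 0.5067, -0.1467],
 [0.1067, -0.1467, 0.2267]].

Step 3 — form the quadratic (x - mu)^T · Sigma^{-1} · (x - mu):
  Sigma^{-1} · (x - mu) = (-1, 2, -1).
  (x - mu)^T · [Sigma^{-1} · (x - mu)] = (-1)·(-1) + (3)·(2) + (-2)·(-1) = 9.

Step 4 — take square root: d = √(9) ≈ 3.

d(x, mu) = √(9) ≈ 3


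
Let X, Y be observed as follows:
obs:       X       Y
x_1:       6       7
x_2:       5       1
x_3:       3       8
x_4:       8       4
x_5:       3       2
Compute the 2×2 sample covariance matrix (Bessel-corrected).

Step 1 — column means:
  mean(X) = (6 + 5 + 3 + 8 + 3) / 5 = 25/5 = 5
  mean(Y) = (7 + 1 + 8 + 4 + 2) / 5 = 22/5 = 4.4

Step 2 — sample covariance S[i,j] = (1/(n-1)) · Σ_k (x_{k,i} - mean_i) · (x_{k,j} - mean_j), with n-1 = 4.
  S[X,X] = ((1)·(1) + (0)·(0) + (-2)·(-2) + (3)·(3) + (-2)·(-2)) / 4 = 18/4 = 4.5
  S[X,Y] = ((1)·(2.6) + (0)·(-3.4) + (-2)·(3.6) + (3)·(-0.4) + (-2)·(-2.4)) / 4 = -1/4 = -0.25
  S[Y,Y] = ((2.6)·(2.6) + (-3.4)·(-3.4) + (3.6)·(3.6) + (-0.4)·(-0.4) + (-2.4)·(-2.4)) / 4 = 37.2/4 = 9.3

S is symmetric (S[j,i] = S[i,j]). Assembling:

S = [[4.5, -0.25],
 [-0.25, 9.3]]


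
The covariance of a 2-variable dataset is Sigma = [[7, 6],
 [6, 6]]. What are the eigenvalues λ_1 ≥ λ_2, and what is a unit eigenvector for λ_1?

Step 1 — characteristic polynomial of 2×2 Sigma:
  det(Sigma - λI) = λ² - trace · λ + det = 0.
  trace = 7 + 6 = 13, det = 7·6 - (6)² = 6.
Step 2 — discriminant:
  Δ = trace² - 4·det = 169 - 24 = 145.
Step 3 — eigenvalues:
  λ = (trace ± √Δ)/2 = (13 ± 12.0416)/2,
  λ_1 = 12.5208,  λ_2 = 0.4792.

Step 4 — unit eigenvector for λ_1: solve (Sigma - λ_1 I)v = 0. First row:
  (7 - 12.5208)·v_x + (6)·v_y = 0, i.e. (-5.5208)·v_x + (6)·v_y = 0,
  so v ∝ (b, λ_1 - a) = (6, 5.5208) = u.
  ||u|| = √((6)² + (5.5208)²) = √(66.4792) ≈ 8.1535,
  v_1 = u/||u|| ≈ (0.7359, 0.6771) (||v_1|| = 1).

λ_1 = 12.5208,  λ_2 = 0.4792;  v_1 ≈ (0.7359, 0.6771)


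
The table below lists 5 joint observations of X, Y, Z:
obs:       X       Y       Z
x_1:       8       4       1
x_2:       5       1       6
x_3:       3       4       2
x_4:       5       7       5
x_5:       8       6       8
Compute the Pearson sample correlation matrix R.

Step 1 — column means:
  mean(X) = (8 + 5 + 3 + 5 + 8) / 5 = 29/5 = 5.8
  mean(Y) = (4 + 1 + 4 + 7 + 6) / 5 = 22/5 = 4.4
  mean(Z) = (1 + 6 + 2 + 5 + 8) / 5 = 22/5 = 4.4

Step 2 — sample variances and covariances s[i,j] = (1/(n-1)) · Σ_k (x_{k,i} - mean_i) · (x_{k,j} - mean_j), with n-1 = 4:
  s[X,X] = ((2.2)·(2.2) + (-0.8)·(-0.8) + (-2.8)·(-2.8) + (-0.8)·(-0.8) + (2.2)·(2.2)) / 4 = 18.8/4 = 4.7
  s[X,Y] = ((2.2)·(-0.4) + (-0.8)·(-3.4) + (-2.8)·(-0.4) + (-0.8)·(2.6) + (2.2)·(1.6)) / 4 = 4.4/4 = 1.1
  s[X,Z] = ((2.2)·(-3.4) + (-0.8)·(1.6) + (-2.8)·(-2.4) + (-0.8)·(0.6) + (2.2)·(3.6)) / 4 = 5.4/4 = 1.35
  s[Y,Y] = ((-0.4)·(-0.4) + (-3.4)·(-3.4) + (-0.4)·(-0.4) + (2.6)·(2.6) + (1.6)·(1.6)) / 4 = 21.2/4 = 5.3
  s[Y,Z] = ((-0.4)·(-3.4) + (-3.4)·(1.6) + (-0.4)·(-2.4) + (2.6)·(0.6) + (1.6)·(3.6)) / 4 = 4.2/4 = 1.05
  s[Z,Z] = ((-3.4)·(-3.4) + (1.6)·(1.6) + (-2.4)·(-2.4) + (0.6)·(0.6) + (3.6)·(3.6)) / 4 = 33.2/4 = 8.3
  Sample standard deviations s_i = √(s[i,i]):
  s(X) = √(4.7) = 2.1679
  s(Y) = √(5.3) = 2.3022
  s(Z) = √(8.3) = 2.881

Step 3 — r_{ij} = s_{ij} / (s_i · s_j):
  r[X,X] = 1 (diagonal).
  r[X,Y] = 1.1 / (2.1679 · 2.3022) = 1.1 / 4.991 = 0.2204
  r[X,Z] = 1.35 / (2.1679 · 2.881) = 1.35 / 6.2458 = 0.2161
  r[Y,Y] = 1 (diagonal).
  r[Y,Z] = 1.05 / (2.3022 · 2.881) = 1.05 / 6.6325 = 0.1583
  r[Z,Z] = 1 (diagonal).

R is symmetric with unit diagonal. Assembling:

R = [[1, 0.2204, 0.2161],
 [0.2204, 1, 0.1583],
 [0.2161, 0.1583, 1]]


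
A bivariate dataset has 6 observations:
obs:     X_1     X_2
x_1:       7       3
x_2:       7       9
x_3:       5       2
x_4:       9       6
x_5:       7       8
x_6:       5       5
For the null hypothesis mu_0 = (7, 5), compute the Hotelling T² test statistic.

Step 1 — sample mean vector:
  mean(X_1) = (7 + 7 + 5 + 9 + 7 + 5) / 6 = 40/6 = 6.6667
  mean(X_2) = (3 + 9 + 2 + 6 + 8 + 5) / 6 = 33/6 = 5.5
  x̄ = (6.6667, 5.5),  deviation x̄ - mu_0 = (6.6667, 5.5) - (7, 5) = (-0.3333, 0.5).

Step 2 — sample covariance matrix, S[i,j] = (1/(n-1)) · Σ_k (x_{k,i} - mean_i) · (x_{k,j} - mean_j), divisor n-1 = 5:
  S[X_1,X_1] = ((0.3333)·(0.3333) + (0.3333)·(0.3333) + (-1.6667)·(-1.6667) + (2.3333)·(2.3333) + (0.3333)·(0.3333) + (-1.6667)·(-1.6667)) / 5 = 11.3333/5 = 2.2667
  S[X_1,X_2] = ((0.3333)·(-2.5) + (0.3333)·(3.5) + (-1.6667)·(-3.5) + (2.3333)·(0.5) + (0.3333)·(2.5) + (-1.6667)·(-0.5)) / 5 = 9/5 = 1.8
  S[X_2,X_2] = ((-2.5)·(-2.5) + (3.5)·(3.5) + (-3.5)·(-3.5) + (0.5)·(0.5) + (2.5)·(2.5) + (-0.5)·(-0.5)) / 5 = 37.5/5 = 7.5
  S = [[2.2667, 1.8],
 [1.8, 7.5]].

Step 3 — invert S. det(S) = 2.2667·7.5 - (1.8)² = 13.76.
  S^{-1} = (1/det) · [[d, -b], [-b, a]] = [[0.5451, -0.1308],
 [-0.1308, 0.1647]].

Step 4 — quadratic form (x̄ - mu_0)^T · S^{-1} · (x̄ - mu_0):
  S^{-1} · (x̄ - mu_0) = (-0.2471, 0.126),
  (x̄ - mu_0)^T · [...] = (-0.3333)·(-0.2471) + (0.5)·(0.126) = 0.1453.

Step 5 — scale by n: T² = 6 · 0.1453 = 0.8721.

T² ≈ 0.8721


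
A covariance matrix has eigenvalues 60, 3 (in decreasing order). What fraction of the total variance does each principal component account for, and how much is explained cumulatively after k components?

Step 1 — total variance = trace(Sigma) = Σ λ_i = 60 + 3 = 63.

Step 2 — fraction explained by component i = λ_i / Σ λ:
  PC1: 60/63 = 0.9524
  PC2: 3/63 = 0.0476

Step 3 — cumulative fraction after k components = (λ_1 + ... + λ_k) / Σ λ:
  k = 1: 60/63 = 0.9524
  k = 2: (60 + 3)/63 = 63/63 = 1

Summary (fraction, with percent):

explained: PC1 0.9524 (95.24%), PC2 0.0476 (4.76%);  cumulative: 0.9524, 1


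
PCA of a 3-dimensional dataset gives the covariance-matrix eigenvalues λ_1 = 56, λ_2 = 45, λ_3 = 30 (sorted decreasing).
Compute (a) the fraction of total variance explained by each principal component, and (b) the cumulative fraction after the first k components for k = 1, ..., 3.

Step 1 — total variance = trace(Sigma) = Σ λ_i = 56 + 45 + 30 = 131.

Step 2 — fraction explained by component i = λ_i / Σ λ:
  PC1: 56/131 = 0.4275
  PC2: 45/131 = 0.3435
  PC3: 30/131 = 0.229

Step 3 — cumulative fraction after k components = (λ_1 + ... + λ_k) / Σ λ:
  k = 1: 56/131 = 0.4275
  k = 2: (56 + 45)/131 = 101/131 = 0.771
  k = 3: (56 + 45 + 30)/131 = 131/131 = 1

Summary (fraction, with percent):

explained: PC1 0.4275 (42.75%), PC2 0.3435 (34.35%), PC3 0.229 (22.9%);  cumulative: 0.4275, 0.771, 1


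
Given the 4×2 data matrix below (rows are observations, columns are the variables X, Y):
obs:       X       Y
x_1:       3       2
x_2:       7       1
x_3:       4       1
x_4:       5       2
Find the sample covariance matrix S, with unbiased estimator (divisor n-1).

Step 1 — column means:
  mean(X) = (3 + 7 + 4 + 5) / 4 = 19/4 = 4.75
  mean(Y) = (2 + 1 + 1 + 2) / 4 = 6/4 = 1.5

Step 2 — sample covariance S[i,j] = (1/(n-1)) · Σ_k (x_{k,i} - mean_i) · (x_{k,j} - mean_j), with n-1 = 3.
  S[X,X] = ((-1.75)·(-1.75) + (2.25)·(2.25) + (-0.75)·(-0.75) + (0.25)·(0.25)) / 3 = 8.75/3 = 2.9167
  S[X,Y] = ((-1.75)·(0.5) + (2.25)·(-0.5) + (-0.75)·(-0.5) + (0.25)·(0.5)) / 3 = -1.5/3 = -0.5
  S[Y,Y] = ((0.5)·(0.5) + (-0.5)·(-0.5) + (-0.5)·(-0.5) + (0.5)·(0.5)) / 3 = 1/3 = 0.3333

S is symmetric (S[j,i] = S[i,j]). Assembling:

S = [[2.9167, -0.5],
 [-0.5, 0.3333]]


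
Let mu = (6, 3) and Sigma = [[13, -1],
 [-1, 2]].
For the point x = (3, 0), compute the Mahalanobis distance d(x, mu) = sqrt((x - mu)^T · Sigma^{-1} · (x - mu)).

Step 1 — centre the observation: (x - mu) = (-3, -3).

Step 2 — invert Sigma. det(Sigma) = 13·2 - (-1)² = 25.
  Sigma^{-1} = (1/det) · [[d, -b], [-b, a]] = [[0.08, 0.04],
 [0.04, 0.52]].

Step 3 — form the quadratic (x - mu)^T · Sigma^{-1} · (x - mu):
  Sigma^{-1} · (x - mu) = (-0.36, -1.68).
  (x - mu)^T · [Sigma^{-1} · (x - mu)] = (-3)·(-0.36) + (-3)·(-1.68) = 6.12.

Step 4 — take square root: d = √(6.12) ≈ 2.4739.

d(x, mu) = √(6.12) ≈ 2.4739


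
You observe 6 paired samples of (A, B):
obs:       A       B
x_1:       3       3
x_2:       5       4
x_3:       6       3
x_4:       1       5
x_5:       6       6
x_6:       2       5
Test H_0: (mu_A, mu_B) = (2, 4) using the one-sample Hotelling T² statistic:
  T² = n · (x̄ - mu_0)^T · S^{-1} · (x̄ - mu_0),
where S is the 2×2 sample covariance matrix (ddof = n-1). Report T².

Step 1 — sample mean vector:
  mean(A) = (3 + 5 + 6 + 1 + 6 + 2) / 6 = 23/6 = 3.8333
  mean(B) = (3 + 4 + 3 + 5 + 6 + 5) / 6 = 26/6 = 4.3333
  x̄ = (3.8333, 4.3333),  deviation x̄ - mu_0 = (3.8333, 4.3333) - (2, 4) = (1.8333, 0.3333).

Step 2 — sample covariance matrix, S[i,j] = (1/(n-1)) · Σ_k (x_{k,i} - mean_i) · (x_{k,j} - mean_j), divisor n-1 = 5:
  S[A,A] = ((-0.8333)·(-0.8333) + (1.1667)·(1.1667) + (2.1667)·(2.1667) + (-2.8333)·(-2.8333) + (2.1667)·(2.1667) + (-1.8333)·(-1.8333)) / 5 = 22.8333/5 = 4.5667
  S[A,B] = ((-0.8333)·(-1.3333) + (1.1667)·(-0.3333) + (2.1667)·(-1.3333) + (-2.8333)·(0.6667) + (2.1667)·(1.6667) + (-1.8333)·(0.6667)) / 5 = -1.6667/5 = -0.3333
  S[B,B] = ((-1.3333)·(-1.3333) + (-0.3333)·(-0.3333) + (-1.3333)·(-1.3333) + (0.6667)·(0.6667) + (1.6667)·(1.6667) + (0.6667)·(0.6667)) / 5 = 7.3333/5 = 1.4667
  S = [[4.5667, -0.3333],
 [-0.3333, 1.4667]].

Step 3 — invert S. det(S) = 4.5667·1.4667 - (-0.3333)² = 6.5867.
  S^{-1} = (1/det) · [[d, -b], [-b, a]] = [[0.2227, 0.0506],
 [0.0506, 0.6933]].

Step 4 — quadratic form (x̄ - mu_0)^T · S^{-1} · (x̄ - mu_0):
  S^{-1} · (x̄ - mu_0) = (0.4251, 0.3239),
  (x̄ - mu_0)^T · [...] = (1.8333)·(0.4251) + (0.3333)·(0.3239) = 0.8873.

Step 5 — scale by n: T² = 6 · 0.8873 = 5.3239.

T² ≈ 5.3239


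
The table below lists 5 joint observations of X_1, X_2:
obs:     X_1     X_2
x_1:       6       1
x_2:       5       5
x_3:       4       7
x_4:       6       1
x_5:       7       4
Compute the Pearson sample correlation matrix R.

Step 1 — column means:
  mean(X_1) = (6 + 5 + 4 + 6 + 7) / 5 = 28/5 = 5.6
  mean(X_2) = (1 + 5 + 7 + 1 + 4) / 5 = 18/5 = 3.6

Step 2 — sample variances and covariances s[i,j] = (1/(n-1)) · Σ_k (x_{k,i} - mean_i) · (x_{k,j} - mean_j), with n-1 = 4:
  s[X_1,X_1] = ((0.4)·(0.4) + (-0.6)·(-0.6) + (-1.6)·(-1.6) + (0.4)·(0.4) + (1.4)·(1.4)) / 4 = 5.2/4 = 1.3
  s[X_1,X_2] = ((0.4)·(-2.6) + (-0.6)·(1.4) + (-1.6)·(3.4) + (0.4)·(-2.6) + (1.4)·(0.4)) / 4 = -7.8/4 = -1.95
  s[X_2,X_2] = ((-2.6)·(-2.6) + (1.4)·(1.4) + (3.4)·(3.4) + (-2.6)·(-2.6) + (0.4)·(0.4)) / 4 = 27.2/4 = 6.8
  Sample standard deviations s_i = √(s[i,i]):
  s(X_1) = √(1.3) = 1.1402
  s(X_2) = √(6.8) = 2.6077

Step 3 — r_{ij} = s_{ij} / (s_i · s_j):
  r[X_1,X_1] = 1 (diagonal).
  r[X_1,X_2] = -1.95 / (1.1402 · 2.6077) = -1.95 / 2.9732 = -0.6559
  r[X_2,X_2] = 1 (diagonal).

R is symmetric with unit diagonal. Assembling:

R = [[1, -0.6559],
 [-0.6559, 1]]


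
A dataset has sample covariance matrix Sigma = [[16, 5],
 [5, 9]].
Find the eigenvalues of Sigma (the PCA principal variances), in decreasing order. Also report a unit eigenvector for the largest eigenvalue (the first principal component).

Step 1 — characteristic polynomial of 2×2 Sigma:
  det(Sigma - λI) = λ² - trace · λ + det = 0.
  trace = 16 + 9 = 25, det = 16·9 - (5)² = 119.
Step 2 — discriminant:
  Δ = trace² - 4·det = 625 - 476 = 149.
Step 3 — eigenvalues:
  λ = (trace ± √Δ)/2 = (25 ± 12.2066)/2,
  λ_1 = 18.6033,  λ_2 = 6.3967.

Step 4 — unit eigenvector for λ_1: solve (Sigma - λ_1 I)v = 0. First row:
  (16 - 18.6033)·v_x + (5)·v_y = 0, i.e. (-2.6033)·v_x + (5)·v_y = 0,
  so v ∝ (b, λ_1 - a) = (5, 2.6033) = u.
  ||u|| = √((5)² + (2.6033)²) = √(31.7771) ≈ 5.6371,
  v_1 = u/||u|| ≈ (0.887, 0.4618) (||v_1|| = 1).

λ_1 = 18.6033,  λ_2 = 6.3967;  v_1 ≈ (0.887, 0.4618)


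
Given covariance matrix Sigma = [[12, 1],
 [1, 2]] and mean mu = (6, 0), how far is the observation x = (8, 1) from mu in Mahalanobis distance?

Step 1 — centre the observation: (x - mu) = (2, 1).

Step 2 — invert Sigma. det(Sigma) = 12·2 - (1)² = 23.
  Sigma^{-1} = (1/det) · [[d, -b], [-b, a]] = [[0.087, -0.0435],
 [-0.0435, 0.5217]].

Step 3 — form the quadratic (x - mu)^T · Sigma^{-1} · (x - mu):
  Sigma^{-1} · (x - mu) = (0.1304, 0.4348).
  (x - mu)^T · [Sigma^{-1} · (x - mu)] = (2)·(0.1304) + (1)·(0.4348) = 0.6957.

Step 4 — take square root: d = √(0.6957) ≈ 0.8341.

d(x, mu) = √(0.6957) ≈ 0.8341


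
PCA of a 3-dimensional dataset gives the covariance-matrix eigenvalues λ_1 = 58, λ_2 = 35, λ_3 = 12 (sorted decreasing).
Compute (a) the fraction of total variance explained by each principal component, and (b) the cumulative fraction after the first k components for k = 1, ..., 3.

Step 1 — total variance = trace(Sigma) = Σ λ_i = 58 + 35 + 12 = 105.

Step 2 — fraction explained by component i = λ_i / Σ λ:
  PC1: 58/105 = 0.5524
  PC2: 35/105 = 0.3333
  PC3: 12/105 = 0.1143

Step 3 — cumulative fraction after k components = (λ_1 + ... + λ_k) / Σ λ:
  k = 1: 58/105 = 0.5524
  k = 2: (58 + 35)/105 = 93/105 = 0.8857
  k = 3: (58 + 35 + 12)/105 = 105/105 = 1

Summary (fraction, with percent):

explained: PC1 0.5524 (55.24%), PC2 0.3333 (33.33%), PC3 0.1143 (11.43%);  cumulative: 0.5524, 0.8857, 1


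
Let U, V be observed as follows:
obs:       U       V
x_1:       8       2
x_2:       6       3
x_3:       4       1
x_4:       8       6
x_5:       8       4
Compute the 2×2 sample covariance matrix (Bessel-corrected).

Step 1 — column means:
  mean(U) = (8 + 6 + 4 + 8 + 8) / 5 = 34/5 = 6.8
  mean(V) = (2 + 3 + 1 + 6 + 4) / 5 = 16/5 = 3.2

Step 2 — sample covariance S[i,j] = (1/(n-1)) · Σ_k (x_{k,i} - mean_i) · (x_{k,j} - mean_j), with n-1 = 4.
  S[U,U] = ((1.2)·(1.2) + (-0.8)·(-0.8) + (-2.8)·(-2.8) + (1.2)·(1.2) + (1.2)·(1.2)) / 4 = 12.8/4 = 3.2
  S[U,V] = ((1.2)·(-1.2) + (-0.8)·(-0.2) + (-2.8)·(-2.2) + (1.2)·(2.8) + (1.2)·(0.8)) / 4 = 9.2/4 = 2.3
  S[V,V] = ((-1.2)·(-1.2) + (-0.2)·(-0.2) + (-2.2)·(-2.2) + (2.8)·(2.8) + (0.8)·(0.8)) / 4 = 14.8/4 = 3.7

S is symmetric (S[j,i] = S[i,j]). Assembling:

S = [[3.2, 2.3],
 [2.3, 3.7]]


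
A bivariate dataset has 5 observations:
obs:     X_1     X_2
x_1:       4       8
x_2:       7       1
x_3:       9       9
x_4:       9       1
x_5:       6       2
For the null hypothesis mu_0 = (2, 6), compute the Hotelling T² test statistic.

Step 1 — sample mean vector:
  mean(X_1) = (4 + 7 + 9 + 9 + 6) / 5 = 35/5 = 7
  mean(X_2) = (8 + 1 + 9 + 1 + 2) / 5 = 21/5 = 4.2
  x̄ = (7, 4.2),  deviation x̄ - mu_0 = (7, 4.2) - (2, 6) = (5, -1.8).

Step 2 — sample covariance matrix, S[i,j] = (1/(n-1)) · Σ_k (x_{k,i} - mean_i) · (x_{k,j} - mean_j), divisor n-1 = 4:
  S[X_1,X_1] = ((-3)·(-3) + (0)·(0) + (2)·(2) + (2)·(2) + (-1)·(-1)) / 4 = 18/4 = 4.5
  S[X_1,X_2] = ((-3)·(3.8) + (0)·(-3.2) + (2)·(4.8) + (2)·(-3.2) + (-1)·(-2.2)) / 4 = -6/4 = -1.5
  S[X_2,X_2] = ((3.8)·(3.8) + (-3.2)·(-3.2) + (4.8)·(4.8) + (-3.2)·(-3.2) + (-2.2)·(-2.2)) / 4 = 62.8/4 = 15.7
  S = [[4.5, -1.5],
 [-1.5, 15.7]].

Step 3 — invert S. det(S) = 4.5·15.7 - (-1.5)² = 68.4.
  S^{-1} = (1/det) · [[d, -b], [-b, a]] = [[0.2295, 0.0219],
 [0.0219, 0.0658]].

Step 4 — quadratic form (x̄ - mu_0)^T · S^{-1} · (x̄ - mu_0):
  S^{-1} · (x̄ - mu_0) = (1.1082, -0.0088),
  (x̄ - mu_0)^T · [...] = (5)·(1.1082) + (-1.8)·(-0.0088) = 5.5567.

Step 5 — scale by n: T² = 5 · 5.5567 = 27.7836.

T² ≈ 27.7836


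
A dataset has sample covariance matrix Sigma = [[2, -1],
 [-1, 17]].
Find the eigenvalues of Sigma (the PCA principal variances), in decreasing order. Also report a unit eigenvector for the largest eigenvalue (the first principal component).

Step 1 — characteristic polynomial of 2×2 Sigma:
  det(Sigma - λI) = λ² - trace · λ + det = 0.
  trace = 2 + 17 = 19, det = 2·17 - (-1)² = 33.
Step 2 — discriminant:
  Δ = trace² - 4·det = 361 - 132 = 229.
Step 3 — eigenvalues:
  λ = (trace ± √Δ)/2 = (19 ± 15.1327)/2,
  λ_1 = 17.0664,  λ_2 = 1.9336.

Step 4 — unit eigenvector for λ_1: solve (Sigma - λ_1 I)v = 0. First row:
  (2 - 17.0664)·v_x + (-1)·v_y = 0, i.e. (-15.0664)·v_x + (-1)·v_y = 0,
  so v ∝ (b, λ_1 - a) = (-1, 15.0664); multiply by -1 so the first entry is positive: u = (1, -15.0664).
  ||u|| = √((1)² + (-15.0664)²) = √(227.9956) ≈ 15.0995,
  v_1 = u/||u|| ≈ (0.0662, -0.9978) (||v_1|| = 1).

λ_1 = 17.0664,  λ_2 = 1.9336;  v_1 ≈ (0.0662, -0.9978)


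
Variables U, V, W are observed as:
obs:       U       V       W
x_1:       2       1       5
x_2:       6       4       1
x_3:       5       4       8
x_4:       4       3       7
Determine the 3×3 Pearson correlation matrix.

Step 1 — column means:
  mean(U) = (2 + 6 + 5 + 4) / 4 = 17/4 = 4.25
  mean(V) = (1 + 4 + 4 + 3) / 4 = 12/4 = 3
  mean(W) = (5 + 1 + 8 + 7) / 4 = 21/4 = 5.25

Step 2 — sample variances and covariances s[i,j] = (1/(n-1)) · Σ_k (x_{k,i} - mean_i) · (x_{k,j} - mean_j), with n-1 = 3:
  s[U,U] = ((-2.25)·(-2.25) + (1.75)·(1.75) + (0.75)·(0.75) + (-0.25)·(-0.25)) / 3 = 8.75/3 = 2.9167
  s[U,V] = ((-2.25)·(-2) + (1.75)·(1) + (0.75)·(1) + (-0.25)·(0)) / 3 = 7/3 = 2.3333
  s[U,W] = ((-2.25)·(-0.25) + (1.75)·(-4.25) + (0.75)·(2.75) + (-0.25)·(1.75)) / 3 = -5.25/3 = -1.75
  s[V,V] = ((-2)·(-2) + (1)·(1) + (1)·(1) + (0)·(0)) / 3 = 6/3 = 2
  s[V,W] = ((-2)·(-0.25) + (1)·(-4.25) + (1)·(2.75) + (0)·(1.75)) / 3 = -1/3 = -0.3333
  s[W,W] = ((-0.25)·(-0.25) + (-4.25)·(-4.25) + (2.75)·(2.75) + (1.75)·(1.75)) / 3 = 28.75/3 = 9.5833
  Sample standard deviations s_i = √(s[i,i]):
  s(U) = √(2.9167) = 1.7078
  s(V) = √(2) = 1.4142
  s(W) = √(9.5833) = 3.0957

Step 3 — r_{ij} = s_{ij} / (s_i · s_j):
  r[U,U] = 1 (diagonal).
  r[U,V] = 2.3333 / (1.7078 · 1.4142) = 2.3333 / 2.4152 = 0.9661
  r[U,W] = -1.75 / (1.7078 · 3.0957) = -1.75 / 5.2869 = -0.331
  r[V,V] = 1 (diagonal).
  r[V,W] = -0.3333 / (1.4142 · 3.0957) = -0.3333 / 4.378 = -0.0761
  r[W,W] = 1 (diagonal).

R is symmetric with unit diagonal. Assembling:

R = [[1, 0.9661, -0.331],
 [0.9661, 1, -0.0761],
 [-0.331, -0.0761, 1]]


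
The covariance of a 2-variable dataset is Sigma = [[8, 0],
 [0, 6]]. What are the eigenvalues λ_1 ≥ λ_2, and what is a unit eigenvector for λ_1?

Step 1 — characteristic polynomial of 2×2 Sigma:
  det(Sigma - λI) = λ² - trace · λ + det = 0.
  trace = 8 + 6 = 14, det = 8·6 - (0)² = 48.
Step 2 — discriminant:
  Δ = trace² - 4·det = 196 - 192 = 4.
Step 3 — eigenvalues:
  λ = (trace ± √Δ)/2 = (14 ± 2)/2,
  λ_1 = 8,  λ_2 = 6.

Step 4 — unit eigenvector for λ_1: Sigma is diagonal, so its eigenvectors are the coordinate axes. λ_1 = 8 is the diagonal entry on the first coordinate axis, hence
  v_1 = (1, 0) (||v_1|| = 1).

λ_1 = 8,  λ_2 = 6;  v_1 ≈ (1, 0)


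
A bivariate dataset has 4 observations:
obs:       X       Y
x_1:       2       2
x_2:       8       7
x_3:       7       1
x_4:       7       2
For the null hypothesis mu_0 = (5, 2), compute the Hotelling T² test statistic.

Step 1 — sample mean vector:
  mean(X) = (2 + 8 + 7 + 7) / 4 = 24/4 = 6
  mean(Y) = (2 + 7 + 1 + 2) / 4 = 12/4 = 3
  x̄ = (6, 3),  deviation x̄ - mu_0 = (6, 3) - (5, 2) = (1, 1).

Step 2 — sample covariance matrix, S[i,j] = (1/(n-1)) · Σ_k (x_{k,i} - mean_i) · (x_{k,j} - mean_j), divisor n-1 = 3:
  S[X,X] = ((-4)·(-4) + (2)·(2) + (1)·(1) + (1)·(1)) / 3 = 22/3 = 7.3333
  S[X,Y] = ((-4)·(-1) + (2)·(4) + (1)·(-2) + (1)·(-1)) / 3 = 9/3 = 3
  S[Y,Y] = ((-1)·(-1) + (4)·(4) + (-2)·(-2) + (-1)·(-1)) / 3 = 22/3 = 7.3333
  S = [[7.3333, 3],
 [3, 7.3333]].

Step 3 — invert S. det(S) = 7.3333·7.3333 - (3)² = 44.7778.
  S^{-1} = (1/det) · [[d, -b], [-b, a]] = [[0.1638, -0.067],
 [-0.067, 0.1638]].

Step 4 — quadratic form (x̄ - mu_0)^T · S^{-1} · (x̄ - mu_0):
  S^{-1} · (x̄ - mu_0) = (0.0968, 0.0968),
  (x̄ - mu_0)^T · [...] = (1)·(0.0968) + (1)·(0.0968) = 0.1935.

Step 5 — scale by n: T² = 4 · 0.1935 = 0.7742.

T² ≈ 0.7742


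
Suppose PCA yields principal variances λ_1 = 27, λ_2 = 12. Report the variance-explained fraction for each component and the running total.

Step 1 — total variance = trace(Sigma) = Σ λ_i = 27 + 12 = 39.

Step 2 — fraction explained by component i = λ_i / Σ λ:
  PC1: 27/39 = 0.6923
  PC2: 12/39 = 0.3077

Step 3 — cumulative fraction after k components = (λ_1 + ... + λ_k) / Σ λ:
  k = 1: 27/39 = 0.6923
  k = 2: (27 + 12)/39 = 39/39 = 1

Summary (fraction, with percent):

explained: PC1 0.6923 (69.23%), PC2 0.3077 (30.77%);  cumulative: 0.6923, 1


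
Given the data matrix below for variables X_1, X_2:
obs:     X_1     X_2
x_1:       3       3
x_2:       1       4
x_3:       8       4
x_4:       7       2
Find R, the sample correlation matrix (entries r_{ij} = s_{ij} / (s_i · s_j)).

Step 1 — column means:
  mean(X_1) = (3 + 1 + 8 + 7) / 4 = 19/4 = 4.75
  mean(X_2) = (3 + 4 + 4 + 2) / 4 = 13/4 = 3.25

Step 2 — sample variances and covariances s[i,j] = (1/(n-1)) · Σ_k (x_{k,i} - mean_i) · (x_{k,j} - mean_j), with n-1 = 3:
  s[X_1,X_1] = ((-1.75)·(-1.75) + (-3.75)·(-3.75) + (3.25)·(3.25) + (2.25)·(2.25)) / 3 = 32.75/3 = 10.9167
  s[X_1,X_2] = ((-1.75)·(-0.25) + (-3.75)·(0.75) + (3.25)·(0.75) + (2.25)·(-1.25)) / 3 = -2.75/3 = -0.9167
  s[X_2,X_2] = ((-0.25)·(-0.25) + (0.75)·(0.75) + (0.75)·(0.75) + (-1.25)·(-1.25)) / 3 = 2.75/3 = 0.9167
  Sample standard deviations s_i = √(s[i,i]):
  s(X_1) = √(10.9167) = 3.304
  s(X_2) = √(0.9167) = 0.9574

Step 3 — r_{ij} = s_{ij} / (s_i · s_j):
  r[X_1,X_1] = 1 (diagonal).
  r[X_1,X_2] = -0.9167 / (3.304 · 0.9574) = -0.9167 / 3.1634 = -0.2898
  r[X_2,X_2] = 1 (diagonal).

R is symmetric with unit diagonal. Assembling:

R = [[1, -0.2898],
 [-0.2898, 1]]


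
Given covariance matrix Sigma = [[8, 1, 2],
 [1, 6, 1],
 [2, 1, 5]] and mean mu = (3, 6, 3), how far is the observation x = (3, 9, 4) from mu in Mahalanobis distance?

Step 1 — centre the observation: (x - mu) = (0, 3, 1).

Step 2 — invert Sigma (cofactor / det for 3×3, or solve directly):
  Sigma^{-1} = [[0.1401, -0.0145, -0.0531],
 [-0.0145, 0.1739, -0.029],
 [-0.0531, -0.029, 0.2271]].

Step 3 — form the quadratic (x - mu)^T · Sigma^{-1} · (x - mu):
  Sigma^{-1} · (x - mu) = (-0.0966, 0.4928, 0.1401).
  (x - mu)^T · [Sigma^{-1} · (x - mu)] = (0)·(-0.0966) + (3)·(0.4928) + (1)·(0.1401) = 1.6184.

Step 4 — take square root: d = √(1.6184) ≈ 1.2721.

d(x, mu) = √(1.6184) ≈ 1.2721


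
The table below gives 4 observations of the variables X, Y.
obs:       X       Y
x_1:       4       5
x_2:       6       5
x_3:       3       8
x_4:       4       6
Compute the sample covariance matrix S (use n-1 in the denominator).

Step 1 — column means:
  mean(X) = (4 + 6 + 3 + 4) / 4 = 17/4 = 4.25
  mean(Y) = (5 + 5 + 8 + 6) / 4 = 24/4 = 6

Step 2 — sample covariance S[i,j] = (1/(n-1)) · Σ_k (x_{k,i} - mean_i) · (x_{k,j} - mean_j), with n-1 = 3.
  S[X,X] = ((-0.25)·(-0.25) + (1.75)·(1.75) + (-1.25)·(-1.25) + (-0.25)·(-0.25)) / 3 = 4.75/3 = 1.5833
  S[X,Y] = ((-0.25)·(-1) + (1.75)·(-1) + (-1.25)·(2) + (-0.25)·(0)) / 3 = -4/3 = -1.3333
  S[Y,Y] = ((-1)·(-1) + (-1)·(-1) + (2)·(2) + (0)·(0)) / 3 = 6/3 = 2

S is symmetric (S[j,i] = S[i,j]). Assembling:

S = [[1.5833, -1.3333],
 [-1.3333, 2]]


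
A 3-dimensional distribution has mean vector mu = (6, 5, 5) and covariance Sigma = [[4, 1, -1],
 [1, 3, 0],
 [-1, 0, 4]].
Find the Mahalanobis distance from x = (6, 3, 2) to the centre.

Step 1 — centre the observation: (x - mu) = (0, -2, -3).

Step 2 — invert Sigma (cofactor / det for 3×3, or solve directly):
  Sigma^{-1} = [[0.2927, -0.0976, 0.0732],
 [-0.0976, 0.3659, -0.0244],
 [0.0732, -0.0244, 0.2683]].

Step 3 — form the quadratic (x - mu)^T · Sigma^{-1} · (x - mu):
  Sigma^{-1} · (x - mu) = (-0.0244, -0.6585, -0.7561).
  (x - mu)^T · [Sigma^{-1} · (x - mu)] = (0)·(-0.0244) + (-2)·(-0.6585) + (-3)·(-0.7561) = 3.5854.

Step 4 — take square root: d = √(3.5854) ≈ 1.8935.

d(x, mu) = √(3.5854) ≈ 1.8935


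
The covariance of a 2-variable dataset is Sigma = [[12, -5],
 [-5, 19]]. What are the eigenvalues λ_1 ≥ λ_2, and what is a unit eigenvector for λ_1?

Step 1 — characteristic polynomial of 2×2 Sigma:
  det(Sigma - λI) = λ² - trace · λ + det = 0.
  trace = 12 + 19 = 31, det = 12·19 - (-5)² = 203.
Step 2 — discriminant:
  Δ = trace² - 4·det = 961 - 812 = 149.
Step 3 — eigenvalues:
  λ = (trace ± √Δ)/2 = (31 ± 12.2066)/2,
  λ_1 = 21.6033,  λ_2 = 9.3967.

Step 4 — unit eigenvector for λ_1: solve (Sigma - λ_1 I)v = 0. First row:
  (12 - 21.6033)·v_x + (-5)·v_y = 0, i.e. (-9.6033)·v_x + (-5)·v_y = 0,
  so v ∝ (b, λ_1 - a) = (-5, 9.6033); multiply by -1 so the first entry is positive: u = (5, -9.6033).
  ||u|| = √((5)² + (-9.6033)²) = √(117.2229) ≈ 10.827,
  v_1 = u/||u|| ≈ (0.4618, -0.887) (||v_1|| = 1).

λ_1 = 21.6033,  λ_2 = 9.3967;  v_1 ≈ (0.4618, -0.887)


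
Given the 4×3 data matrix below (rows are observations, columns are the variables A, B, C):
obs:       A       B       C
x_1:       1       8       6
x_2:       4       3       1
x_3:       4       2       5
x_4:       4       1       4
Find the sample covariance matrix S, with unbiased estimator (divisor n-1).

Step 1 — column means:
  mean(A) = (1 + 4 + 4 + 4) / 4 = 13/4 = 3.25
  mean(B) = (8 + 3 + 2 + 1) / 4 = 14/4 = 3.5
  mean(C) = (6 + 1 + 5 + 4) / 4 = 16/4 = 4

Step 2 — sample covariance S[i,j] = (1/(n-1)) · Σ_k (x_{k,i} - mean_i) · (x_{k,j} - mean_j), with n-1 = 3.
  S[A,A] = ((-2.25)·(-2.25) + (0.75)·(0.75) + (0.75)·(0.75) + (0.75)·(0.75)) / 3 = 6.75/3 = 2.25
  S[A,B] = ((-2.25)·(4.5) + (0.75)·(-0.5) + (0.75)·(-1.5) + (0.75)·(-2.5)) / 3 = -13.5/3 = -4.5
  S[A,C] = ((-2.25)·(2) + (0.75)·(-3) + (0.75)·(1) + (0.75)·(0)) / 3 = -6/3 = -2
  S[B,B] = ((4.5)·(4.5) + (-0.5)·(-0.5) + (-1.5)·(-1.5) + (-2.5)·(-2.5)) / 3 = 29/3 = 9.6667
  S[B,C] = ((4.5)·(2) + (-0.5)·(-3) + (-1.5)·(1) + (-2.5)·(0)) / 3 = 9/3 = 3
  S[C,C] = ((2)·(2) + (-3)·(-3) + (1)·(1) + (0)·(0)) / 3 = 14/3 = 4.6667

S is symmetric (S[j,i] = S[i,j]). Assembling:

S = [[2.25, -4.5, -2],
 [-4.5, 9.6667, 3],
 [-2, 3, 4.6667]]


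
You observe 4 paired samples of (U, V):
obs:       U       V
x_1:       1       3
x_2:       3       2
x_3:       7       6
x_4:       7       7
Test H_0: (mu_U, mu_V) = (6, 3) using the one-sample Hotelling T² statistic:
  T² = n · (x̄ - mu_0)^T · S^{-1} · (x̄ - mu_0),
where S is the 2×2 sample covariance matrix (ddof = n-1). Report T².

Step 1 — sample mean vector:
  mean(U) = (1 + 3 + 7 + 7) / 4 = 18/4 = 4.5
  mean(V) = (3 + 2 + 6 + 7) / 4 = 18/4 = 4.5
  x̄ = (4.5, 4.5),  deviation x̄ - mu_0 = (4.5, 4.5) - (6, 3) = (-1.5, 1.5).

Step 2 — sample covariance matrix, S[i,j] = (1/(n-1)) · Σ_k (x_{k,i} - mean_i) · (x_{k,j} - mean_j), divisor n-1 = 3:
  S[U,U] = ((-3.5)·(-3.5) + (-1.5)·(-1.5) + (2.5)·(2.5) + (2.5)·(2.5)) / 3 = 27/3 = 9
  S[U,V] = ((-3.5)·(-1.5) + (-1.5)·(-2.5) + (2.5)·(1.5) + (2.5)·(2.5)) / 3 = 19/3 = 6.3333
  S[V,V] = ((-1.5)·(-1.5) + (-2.5)·(-2.5) + (1.5)·(1.5) + (2.5)·(2.5)) / 3 = 17/3 = 5.6667
  S = [[9, 6.3333],
 [6.3333, 5.6667]].

Step 3 — invert S. det(S) = 9·5.6667 - (6.3333)² = 10.8889.
  S^{-1} = (1/det) · [[d, -b], [-b, a]] = [[0.5204, -0.5816],
 [-0.5816, 0.8265]].

Step 4 — quadratic form (x̄ - mu_0)^T · S^{-1} · (x̄ - mu_0):
  S^{-1} · (x̄ - mu_0) = (-1.6531, 2.1122),
  (x̄ - mu_0)^T · [...] = (-1.5)·(-1.6531) + (1.5)·(2.1122) = 5.648.

Step 5 — scale by n: T² = 4 · 5.648 = 22.5918.

T² ≈ 22.5918


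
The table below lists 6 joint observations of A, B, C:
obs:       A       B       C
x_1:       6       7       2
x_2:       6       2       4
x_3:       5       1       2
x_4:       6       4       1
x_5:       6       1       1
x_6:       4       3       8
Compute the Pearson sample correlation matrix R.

Step 1 — column means:
  mean(A) = (6 + 6 + 5 + 6 + 6 + 4) / 6 = 33/6 = 5.5
  mean(B) = (7 + 2 + 1 + 4 + 1 + 3) / 6 = 18/6 = 3
  mean(C) = (2 + 4 + 2 + 1 + 1 + 8) / 6 = 18/6 = 3

Step 2 — sample variances and covariances s[i,j] = (1/(n-1)) · Σ_k (x_{k,i} - mean_i) · (x_{k,j} - mean_j), with n-1 = 5:
  s[A,A] = ((0.5)·(0.5) + (0.5)·(0.5) + (-0.5)·(-0.5) + (0.5)·(0.5) + (0.5)·(0.5) + (-1.5)·(-1.5)) / 5 = 3.5/5 = 0.7
  s[A,B] = ((0.5)·(4) + (0.5)·(-1) + (-0.5)·(-2) + (0.5)·(1) + (0.5)·(-2) + (-1.5)·(0)) / 5 = 2/5 = 0.4
  s[A,C] = ((0.5)·(-1) + (0.5)·(1) + (-0.5)·(-1) + (0.5)·(-2) + (0.5)·(-2) + (-1.5)·(5)) / 5 = -9/5 = -1.8
  s[B,B] = ((4)·(4) + (-1)·(-1) + (-2)·(-2) + (1)·(1) + (-2)·(-2) + (0)·(0)) / 5 = 26/5 = 5.2
  s[B,C] = ((4)·(-1) + (-1)·(1) + (-2)·(-1) + (1)·(-2) + (-2)·(-2) + (0)·(5)) / 5 = -1/5 = -0.2
  s[C,C] = ((-1)·(-1) + (1)·(1) + (-1)·(-1) + (-2)·(-2) + (-2)·(-2) + (5)·(5)) / 5 = 36/5 = 7.2
  Sample standard deviations s_i = √(s[i,i]):
  s(A) = √(0.7) = 0.8367
  s(B) = √(5.2) = 2.2804
  s(C) = √(7.2) = 2.6833

Step 3 — r_{ij} = s_{ij} / (s_i · s_j):
  r[A,A] = 1 (diagonal).
  r[A,B] = 0.4 / (0.8367 · 2.2804) = 0.4 / 1.9079 = 0.2097
  r[A,C] = -1.8 / (0.8367 · 2.6833) = -1.8 / 2.245 = -0.8018
  r[B,B] = 1 (diagonal).
  r[B,C] = -0.2 / (2.2804 · 2.6833) = -0.2 / 6.1188 = -0.0327
  r[C,C] = 1 (diagonal).

R is symmetric with unit diagonal. Assembling:

R = [[1, 0.2097, -0.8018],
 [0.2097, 1, -0.0327],
 [-0.8018, -0.0327, 1]]


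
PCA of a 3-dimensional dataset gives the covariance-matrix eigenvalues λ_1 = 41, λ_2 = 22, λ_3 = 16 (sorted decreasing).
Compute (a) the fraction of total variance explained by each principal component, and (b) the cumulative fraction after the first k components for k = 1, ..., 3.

Step 1 — total variance = trace(Sigma) = Σ λ_i = 41 + 22 + 16 = 79.

Step 2 — fraction explained by component i = λ_i / Σ λ:
  PC1: 41/79 = 0.519
  PC2: 22/79 = 0.2785
  PC3: 16/79 = 0.2025

Step 3 — cumulative fraction after k components = (λ_1 + ... + λ_k) / Σ λ:
  k = 1: 41/79 = 0.519
  k = 2: (41 + 22)/79 = 63/79 = 0.7975
  k = 3: (41 + 22 + 16)/79 = 79/79 = 1

Summary (fraction, with percent):

explained: PC1 0.519 (51.9%), PC2 0.2785 (27.85%), PC3 0.2025 (20.25%);  cumulative: 0.519, 0.7975, 1


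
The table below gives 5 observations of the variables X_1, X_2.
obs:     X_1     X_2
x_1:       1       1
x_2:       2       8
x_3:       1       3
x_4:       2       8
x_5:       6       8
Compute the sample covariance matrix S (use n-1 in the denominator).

Step 1 — column means:
  mean(X_1) = (1 + 2 + 1 + 2 + 6) / 5 = 12/5 = 2.4
  mean(X_2) = (1 + 8 + 3 + 8 + 8) / 5 = 28/5 = 5.6

Step 2 — sample covariance S[i,j] = (1/(n-1)) · Σ_k (x_{k,i} - mean_i) · (x_{k,j} - mean_j), with n-1 = 4.
  S[X_1,X_1] = ((-1.4)·(-1.4) + (-0.4)·(-0.4) + (-1.4)·(-1.4) + (-0.4)·(-0.4) + (3.6)·(3.6)) / 4 = 17.2/4 = 4.3
  S[X_1,X_2] = ((-1.4)·(-4.6) + (-0.4)·(2.4) + (-1.4)·(-2.6) + (-0.4)·(2.4) + (3.6)·(2.4)) / 4 = 16.8/4 = 4.2
  S[X_2,X_2] = ((-4.6)·(-4.6) + (2.4)·(2.4) + (-2.6)·(-2.6) + (2.4)·(2.4) + (2.4)·(2.4)) / 4 = 45.2/4 = 11.3

S is symmetric (S[j,i] = S[i,j]). Assembling:

S = [[4.3, 4.2],
 [4.2, 11.3]]


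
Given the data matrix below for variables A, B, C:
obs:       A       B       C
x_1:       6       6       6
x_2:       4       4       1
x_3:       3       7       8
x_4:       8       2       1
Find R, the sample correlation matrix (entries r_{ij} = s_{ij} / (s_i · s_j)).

Step 1 — column means:
  mean(A) = (6 + 4 + 3 + 8) / 4 = 21/4 = 5.25
  mean(B) = (6 + 4 + 7 + 2) / 4 = 19/4 = 4.75
  mean(C) = (6 + 1 + 8 + 1) / 4 = 16/4 = 4

Step 2 — sample variances and covariances s[i,j] = (1/(n-1)) · Σ_k (x_{k,i} - mean_i) · (x_{k,j} - mean_j), with n-1 = 3:
  s[A,A] = ((0.75)·(0.75) + (-1.25)·(-1.25) + (-2.25)·(-2.25) + (2.75)·(2.75)) / 3 = 14.75/3 = 4.9167
  s[A,B] = ((0.75)·(1.25) + (-1.25)·(-0.75) + (-2.25)·(2.25) + (2.75)·(-2.75)) / 3 = -10.75/3 = -3.5833
  s[A,C] = ((0.75)·(2) + (-1.25)·(-3) + (-2.25)·(4) + (2.75)·(-3)) / 3 = -12/3 = -4
  s[B,B] = ((1.25)·(1.25) + (-0.75)·(-0.75) + (2.25)·(2.25) + (-2.75)·(-2.75)) / 3 = 14.75/3 = 4.9167
  s[B,C] = ((1.25)·(2) + (-0.75)·(-3) + (2.25)·(4) + (-2.75)·(-3)) / 3 = 22/3 = 7.3333
  s[C,C] = ((2)·(2) + (-3)·(-3) + (4)·(4) + (-3)·(-3)) / 3 = 38/3 = 12.6667
  Sample standard deviations s_i = √(s[i,i]):
  s(A) = √(4.9167) = 2.2174
  s(B) = √(4.9167) = 2.2174
  s(C) = √(12.6667) = 3.559

Step 3 — r_{ij} = s_{ij} / (s_i · s_j):
  r[A,A] = 1 (diagonal).
  r[A,B] = -3.5833 / (2.2174 · 2.2174) = -3.5833 / 4.9167 = -0.7288
  r[A,C] = -4 / (2.2174 · 3.559) = -4 / 7.8916 = -0.5069
  r[B,B] = 1 (diagonal).
  r[B,C] = 7.3333 / (2.2174 · 3.559) = 7.3333 / 7.8916 = 0.9293
  r[C,C] = 1 (diagonal).

R is symmetric with unit diagonal. Assembling:

R = [[1, -0.7288, -0.5069],
 [-0.7288, 1, 0.9293],
 [-0.5069, 0.9293, 1]]


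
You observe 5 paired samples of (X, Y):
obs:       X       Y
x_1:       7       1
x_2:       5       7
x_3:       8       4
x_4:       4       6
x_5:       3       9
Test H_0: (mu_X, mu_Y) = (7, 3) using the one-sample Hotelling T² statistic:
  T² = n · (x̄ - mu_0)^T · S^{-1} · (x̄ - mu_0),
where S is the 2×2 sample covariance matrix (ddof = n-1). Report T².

Step 1 — sample mean vector:
  mean(X) = (7 + 5 + 8 + 4 + 3) / 5 = 27/5 = 5.4
  mean(Y) = (1 + 7 + 4 + 6 + 9) / 5 = 27/5 = 5.4
  x̄ = (5.4, 5.4),  deviation x̄ - mu_0 = (5.4, 5.4) - (7, 3) = (-1.6, 2.4).

Step 2 — sample covariance matrix, S[i,j] = (1/(n-1)) · Σ_k (x_{k,i} - mean_i) · (x_{k,j} - mean_j), divisor n-1 = 4:
  S[X,X] = ((1.6)·(1.6) + (-0.4)·(-0.4) + (2.6)·(2.6) + (-1.4)·(-1.4) + (-2.4)·(-2.4)) / 4 = 17.2/4 = 4.3
  S[X,Y] = ((1.6)·(-4.4) + (-0.4)·(1.6) + (2.6)·(-1.4) + (-1.4)·(0.6) + (-2.4)·(3.6)) / 4 = -20.8/4 = -5.2
  S[Y,Y] = ((-4.4)·(-4.4) + (1.6)·(1.6) + (-1.4)·(-1.4) + (0.6)·(0.6) + (3.6)·(3.6)) / 4 = 37.2/4 = 9.3
  S = [[4.3, -5.2],
 [-5.2, 9.3]].

Step 3 — invert S. det(S) = 4.3·9.3 - (-5.2)² = 12.95.
  S^{-1} = (1/det) · [[d, -b], [-b, a]] = [[0.7181, 0.4015],
 [0.4015, 0.332]].

Step 4 — quadratic form (x̄ - mu_0)^T · S^{-1} · (x̄ - mu_0):
  S^{-1} · (x̄ - mu_0) = (-0.1853, 0.1544),
  (x̄ - mu_0)^T · [...] = (-1.6)·(-0.1853) + (2.4)·(0.1544) = 0.6672.

Step 5 — scale by n: T² = 5 · 0.6672 = 3.3359.

T² ≈ 3.3359


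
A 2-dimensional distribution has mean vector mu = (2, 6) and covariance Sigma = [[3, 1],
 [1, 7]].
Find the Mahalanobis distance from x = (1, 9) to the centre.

Step 1 — centre the observation: (x - mu) = (-1, 3).

Step 2 — invert Sigma. det(Sigma) = 3·7 - (1)² = 20.
  Sigma^{-1} = (1/det) · [[d, -b], [-b, a]] = [[0.35, -0.05],
 [-0.05, 0.15]].

Step 3 — form the quadratic (x - mu)^T · Sigma^{-1} · (x - mu):
  Sigma^{-1} · (x - mu) = (-0.5, 0.5).
  (x - mu)^T · [Sigma^{-1} · (x - mu)] = (-1)·(-0.5) + (3)·(0.5) = 2.

Step 4 — take square root: d = √(2) ≈ 1.4142.

d(x, mu) = √(2) ≈ 1.4142


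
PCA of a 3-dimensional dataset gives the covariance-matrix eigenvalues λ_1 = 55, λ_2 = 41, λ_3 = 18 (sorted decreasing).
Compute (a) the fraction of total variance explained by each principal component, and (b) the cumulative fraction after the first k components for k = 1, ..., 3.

Step 1 — total variance = trace(Sigma) = Σ λ_i = 55 + 41 + 18 = 114.

Step 2 — fraction explained by component i = λ_i / Σ λ:
  PC1: 55/114 = 0.4825
  PC2: 41/114 = 0.3596
  PC3: 18/114 = 0.1579

Step 3 — cumulative fraction after k components = (λ_1 + ... + λ_k) / Σ λ:
  k = 1: 55/114 = 0.4825
  k = 2: (55 + 41)/114 = 96/114 = 0.8421
  k = 3: (55 + 41 + 18)/114 = 114/114 = 1

Summary (fraction, with percent):

explained: PC1 0.4825 (48.25%), PC2 0.3596 (35.96%), PC3 0.1579 (15.79%);  cumulative: 0.4825, 0.8421, 1


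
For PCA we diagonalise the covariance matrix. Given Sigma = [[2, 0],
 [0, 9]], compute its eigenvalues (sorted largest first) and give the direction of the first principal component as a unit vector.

Step 1 — characteristic polynomial of 2×2 Sigma:
  det(Sigma - λI) = λ² - trace · λ + det = 0.
  trace = 2 + 9 = 11, det = 2·9 - (0)² = 18.
Step 2 — discriminant:
  Δ = trace² - 4·det = 121 - 72 = 49.
Step 3 — eigenvalues:
  λ = (trace ± √Δ)/2 = (11 ± 7)/2,
  λ_1 = 9,  λ_2 = 2.

Step 4 — unit eigenvector for λ_1: Sigma is diagonal, so its eigenvectors are the coordinate axes. λ_1 = 9 is the diagonal entry on the second coordinate axis, hence
  v_1 = (0, 1) (||v_1|| = 1).

λ_1 = 9,  λ_2 = 2;  v_1 ≈ (0, 1)


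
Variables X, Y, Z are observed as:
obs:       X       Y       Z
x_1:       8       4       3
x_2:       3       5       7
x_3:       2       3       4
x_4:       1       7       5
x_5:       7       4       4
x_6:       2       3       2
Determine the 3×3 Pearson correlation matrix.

Step 1 — column means:
  mean(X) = (8 + 3 + 2 + 1 + 7 + 2) / 6 = 23/6 = 3.8333
  mean(Y) = (4 + 5 + 3 + 7 + 4 + 3) / 6 = 26/6 = 4.3333
  mean(Z) = (3 + 7 + 4 + 5 + 4 + 2) / 6 = 25/6 = 4.1667

Step 2 — sample variances and covariances s[i,j] = (1/(n-1)) · Σ_k (x_{k,i} - mean_i) · (x_{k,j} - mean_j), with n-1 = 5:
  s[X,X] = ((4.1667)·(4.1667) + (-0.8333)·(-0.8333) + (-1.8333)·(-1.8333) + (-2.8333)·(-2.8333) + (3.1667)·(3.1667) + (-1.8333)·(-1.8333)) / 5 = 42.8333/5 = 8.5667
  s[X,Y] = ((4.1667)·(-0.3333) + (-0.8333)·(0.6667) + (-1.8333)·(-1.3333) + (-2.8333)·(2.6667) + (3.1667)·(-0.3333) + (-1.8333)·(-1.3333)) / 5 = -5.6667/5 = -1.1333
  s[X,Z] = ((4.1667)·(-1.1667) + (-0.8333)·(2.8333) + (-1.8333)·(-0.1667) + (-2.8333)·(0.8333) + (3.1667)·(-0.1667) + (-1.8333)·(-2.1667)) / 5 = -5.8333/5 = -1.1667
  s[Y,Y] = ((-0.3333)·(-0.3333) + (0.6667)·(0.6667) + (-1.3333)·(-1.3333) + (2.6667)·(2.6667) + (-0.3333)·(-0.3333) + (-1.3333)·(-1.3333)) / 5 = 11.3333/5 = 2.2667
  s[Y,Z] = ((-0.3333)·(-1.1667) + (0.6667)·(2.8333) + (-1.3333)·(-0.1667) + (2.6667)·(0.8333) + (-0.3333)·(-0.1667) + (-1.3333)·(-2.1667)) / 5 = 7.6667/5 = 1.5333
  s[Z,Z] = ((-1.1667)·(-1.1667) + (2.8333)·(2.8333) + (-0.1667)·(-0.1667) + (0.8333)·(0.8333) + (-0.1667)·(-0.1667) + (-2.1667)·(-2.1667)) / 5 = 14.8333/5 = 2.9667
  Sample standard deviations s_i = √(s[i,i]):
  s(X) = √(8.5667) = 2.9269
  s(Y) = √(2.2667) = 1.5055
  s(Z) = √(2.9667) = 1.7224

Step 3 — r_{ij} = s_{ij} / (s_i · s_j):
  r[X,X] = 1 (diagonal).
  r[X,Y] = -1.1333 / (2.9269 · 1.5055) = -1.1333 / 4.4066 = -0.2572
  r[X,Z] = -1.1667 / (2.9269 · 1.7224) = -1.1667 / 5.0413 = -0.2314
  r[Y,Y] = 1 (diagonal).
  r[Y,Z] = 1.5333 / (1.5055 · 1.7224) = 1.5333 / 2.5932 = 0.5913
  r[Z,Z] = 1 (diagonal).

R is symmetric with unit diagonal. Assembling:

R = [[1, -0.2572, -0.2314],
 [-0.2572, 1, 0.5913],
 [-0.2314, 0.5913, 1]]
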